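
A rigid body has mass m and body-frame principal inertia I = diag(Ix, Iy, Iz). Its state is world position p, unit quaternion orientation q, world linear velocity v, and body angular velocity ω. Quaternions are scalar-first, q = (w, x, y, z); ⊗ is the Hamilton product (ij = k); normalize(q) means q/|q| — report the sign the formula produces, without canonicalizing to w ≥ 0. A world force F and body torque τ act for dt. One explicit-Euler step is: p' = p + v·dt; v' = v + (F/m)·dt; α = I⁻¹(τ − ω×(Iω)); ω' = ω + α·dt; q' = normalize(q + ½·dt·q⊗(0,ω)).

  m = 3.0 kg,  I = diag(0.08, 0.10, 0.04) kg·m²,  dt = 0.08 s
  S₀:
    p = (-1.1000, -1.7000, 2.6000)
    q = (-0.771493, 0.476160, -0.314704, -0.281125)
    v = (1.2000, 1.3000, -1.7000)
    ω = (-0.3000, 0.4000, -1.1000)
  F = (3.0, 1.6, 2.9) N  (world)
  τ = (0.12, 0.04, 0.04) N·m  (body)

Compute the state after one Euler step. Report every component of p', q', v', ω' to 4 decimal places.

ω×(Iω) gyroscopic = (0.0264, 0.0132, -0.0024)
(τ − ω×Iω)/I = (1.1700, 0.2680, 1.0600)
ω' = ω + α·dt = (-0.2064, 0.4214, -1.0152)
2q̇ = q⊗(0,ω) = (-0.0405079, 0.6900723, 0.2995163, 0.9446951)
q + ½dt·q⊗(0,ω), renormalized = (-0.7722, 0.5032, -0.3024, -0.2431)
a = F/m = (1.0000, 0.5333, 0.9667)
p + v·dt = (-1.0040, -1.5960, 2.4640)
v + (F/m)dt = (1.2800, 1.3427, -1.6227)

p' = (-1.0040, -1.5960, 2.4640)
q' = (-0.7722, 0.5032, -0.3024, -0.2431)
v' = (1.2800, 1.3427, -1.6227)
ω' = (-0.2064, 0.4214, -1.0152)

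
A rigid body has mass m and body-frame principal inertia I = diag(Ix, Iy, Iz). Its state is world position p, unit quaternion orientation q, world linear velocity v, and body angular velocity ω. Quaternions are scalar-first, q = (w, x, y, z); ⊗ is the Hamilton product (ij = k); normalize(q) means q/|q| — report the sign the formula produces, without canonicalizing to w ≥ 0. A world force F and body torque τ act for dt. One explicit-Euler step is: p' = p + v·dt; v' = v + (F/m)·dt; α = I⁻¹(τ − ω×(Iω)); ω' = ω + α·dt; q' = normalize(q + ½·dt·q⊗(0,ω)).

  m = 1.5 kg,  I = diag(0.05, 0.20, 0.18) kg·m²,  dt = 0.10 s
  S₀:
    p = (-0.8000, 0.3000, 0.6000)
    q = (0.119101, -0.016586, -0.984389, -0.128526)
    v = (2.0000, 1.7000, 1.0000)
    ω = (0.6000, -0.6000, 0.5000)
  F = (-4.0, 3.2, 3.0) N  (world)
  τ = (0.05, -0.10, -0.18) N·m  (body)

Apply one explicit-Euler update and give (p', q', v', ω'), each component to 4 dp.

p' = p + v·dt = (-0.6000, 0.4700, 0.7000)
v' = v + a·dt = (1.7333, 1.9133, 1.2000)
precession coupling ω×(Iω) = (0.0060, -0.0390, -0.0540)
angular accel α = (0.8800, -0.3050, -0.7000)
ω + α·dt = (0.6880, -0.6305, 0.4300)
2q̇ = q⊗(0,ω) = (-0.5164188, -0.4978495, -0.1402832, 0.6601355)
q' = normalize(q + ½dt·q⊗(0,ω)) = (0.0932, -0.0414, -0.9902, -0.0954)

p' = (-0.6000, 0.4700, 0.7000)
q' = (0.0932, -0.0414, -0.9902, -0.0954)
v' = (1.7333, 1.9133, 1.2000)
ω' = (0.6880, -0.6305, 0.4300)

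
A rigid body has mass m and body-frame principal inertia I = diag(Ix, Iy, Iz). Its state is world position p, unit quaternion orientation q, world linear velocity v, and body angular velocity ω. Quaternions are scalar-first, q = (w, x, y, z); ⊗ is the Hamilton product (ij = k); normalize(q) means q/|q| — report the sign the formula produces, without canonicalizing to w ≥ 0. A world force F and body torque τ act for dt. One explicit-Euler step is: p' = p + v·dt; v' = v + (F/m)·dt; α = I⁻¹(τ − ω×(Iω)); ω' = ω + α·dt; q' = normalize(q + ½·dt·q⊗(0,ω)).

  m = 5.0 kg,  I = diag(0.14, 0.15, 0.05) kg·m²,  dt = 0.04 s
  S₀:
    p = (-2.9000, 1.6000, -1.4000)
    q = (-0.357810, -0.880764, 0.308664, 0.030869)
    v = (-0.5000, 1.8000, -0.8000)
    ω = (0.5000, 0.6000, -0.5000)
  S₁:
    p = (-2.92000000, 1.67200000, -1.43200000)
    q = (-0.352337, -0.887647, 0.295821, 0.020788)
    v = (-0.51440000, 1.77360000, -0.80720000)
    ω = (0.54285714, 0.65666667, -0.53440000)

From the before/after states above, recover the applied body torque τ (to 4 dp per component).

ω₁ − ω₀ = (0.04285714, 0.05666667, -0.03440000)
ω₀×(Iω₀) = (0.0300, -0.0225, 0.0030)
τ = I·(Δω/dt) + ω₀×(Iω₀) = (0.1800, 0.1900, -0.0400)

τ = (0.1800, 0.1900, -0.0400)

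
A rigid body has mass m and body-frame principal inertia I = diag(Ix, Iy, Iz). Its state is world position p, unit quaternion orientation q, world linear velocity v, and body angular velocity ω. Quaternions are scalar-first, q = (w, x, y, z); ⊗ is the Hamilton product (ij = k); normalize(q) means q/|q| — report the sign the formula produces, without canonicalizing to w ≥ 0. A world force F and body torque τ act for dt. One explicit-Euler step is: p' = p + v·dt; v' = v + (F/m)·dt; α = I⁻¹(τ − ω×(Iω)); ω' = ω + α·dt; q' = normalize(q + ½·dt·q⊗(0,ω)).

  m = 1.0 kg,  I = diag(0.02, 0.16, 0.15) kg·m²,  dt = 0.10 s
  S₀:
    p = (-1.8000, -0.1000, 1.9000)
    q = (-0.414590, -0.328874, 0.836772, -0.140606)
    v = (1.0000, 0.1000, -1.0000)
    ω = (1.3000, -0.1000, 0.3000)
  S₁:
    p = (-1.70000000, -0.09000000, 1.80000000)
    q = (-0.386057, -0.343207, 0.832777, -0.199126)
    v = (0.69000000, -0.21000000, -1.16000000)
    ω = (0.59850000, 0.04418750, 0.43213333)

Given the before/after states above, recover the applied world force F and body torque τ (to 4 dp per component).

Δω = ω₁−ω₀ = (-0.70150000, 0.14418750, 0.13213333)
ω₀×(Iω₀) = (0.0003, -0.0507, -0.0182)
τ = I·(Δω/dt) + ω₀×(Iω₀) = (-0.1400, 0.1800, 0.1800)
velocity change Δv = (-0.31000000, -0.31000000, -0.16000000)
m·(v₁−v₀)/dt = (-3.1000, -3.1000, -1.6000)

F = (-3.1000, -3.1000, -1.6000)
τ = (-0.1400, 0.1800, 0.1800)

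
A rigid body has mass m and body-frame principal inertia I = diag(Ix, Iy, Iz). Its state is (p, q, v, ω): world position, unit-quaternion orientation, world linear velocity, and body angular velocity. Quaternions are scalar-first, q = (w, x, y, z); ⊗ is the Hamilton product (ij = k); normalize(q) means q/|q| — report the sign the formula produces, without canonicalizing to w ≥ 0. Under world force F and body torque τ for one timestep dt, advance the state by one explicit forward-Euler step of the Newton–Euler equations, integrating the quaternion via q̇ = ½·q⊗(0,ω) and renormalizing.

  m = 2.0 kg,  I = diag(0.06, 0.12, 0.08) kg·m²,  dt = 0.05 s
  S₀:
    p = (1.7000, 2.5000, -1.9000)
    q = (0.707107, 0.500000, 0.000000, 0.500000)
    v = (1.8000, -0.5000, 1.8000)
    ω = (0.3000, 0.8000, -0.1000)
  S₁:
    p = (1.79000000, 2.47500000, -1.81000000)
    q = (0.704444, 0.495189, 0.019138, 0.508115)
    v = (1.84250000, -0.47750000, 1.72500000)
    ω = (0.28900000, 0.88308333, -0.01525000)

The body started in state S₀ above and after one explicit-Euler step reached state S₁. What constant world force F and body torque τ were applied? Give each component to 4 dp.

rate change Δω = (-0.01100000, 0.08308333, 0.08475000)
precession coupling = (0.0032, 0.0006, 0.0144)
I·α + gyro = (-0.0100, 0.2000, 0.1500)
velocity change Δv = (0.04250000, 0.02250000, -0.07500000)
F = m·Δv/dt = (1.7000, 0.9000, -3.0000)

F = (1.7000, 0.9000, -3.0000)
τ = (-0.0100, 0.2000, 0.1500)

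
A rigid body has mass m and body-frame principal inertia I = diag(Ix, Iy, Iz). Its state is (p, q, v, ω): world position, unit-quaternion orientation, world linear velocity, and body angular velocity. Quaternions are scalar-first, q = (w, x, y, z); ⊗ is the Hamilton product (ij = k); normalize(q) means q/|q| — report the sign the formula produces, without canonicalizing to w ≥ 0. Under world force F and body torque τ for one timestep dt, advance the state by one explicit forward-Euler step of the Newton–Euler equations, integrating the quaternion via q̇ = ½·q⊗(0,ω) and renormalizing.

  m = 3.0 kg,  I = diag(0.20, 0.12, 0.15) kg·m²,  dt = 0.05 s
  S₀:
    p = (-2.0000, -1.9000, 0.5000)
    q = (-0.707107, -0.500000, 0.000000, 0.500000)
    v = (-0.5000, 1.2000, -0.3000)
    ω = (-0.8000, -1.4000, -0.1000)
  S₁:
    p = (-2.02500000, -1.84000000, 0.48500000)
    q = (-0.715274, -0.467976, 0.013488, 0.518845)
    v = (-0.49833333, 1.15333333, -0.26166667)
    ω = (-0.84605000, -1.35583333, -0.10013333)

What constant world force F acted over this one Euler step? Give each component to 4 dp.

v₁ − v₀ = (0.00166667, -0.04666667, 0.03833333)
applied force F = (0.1000, -2.8000, 2.3000)

F = (0.1000, -2.8000, 2.3000)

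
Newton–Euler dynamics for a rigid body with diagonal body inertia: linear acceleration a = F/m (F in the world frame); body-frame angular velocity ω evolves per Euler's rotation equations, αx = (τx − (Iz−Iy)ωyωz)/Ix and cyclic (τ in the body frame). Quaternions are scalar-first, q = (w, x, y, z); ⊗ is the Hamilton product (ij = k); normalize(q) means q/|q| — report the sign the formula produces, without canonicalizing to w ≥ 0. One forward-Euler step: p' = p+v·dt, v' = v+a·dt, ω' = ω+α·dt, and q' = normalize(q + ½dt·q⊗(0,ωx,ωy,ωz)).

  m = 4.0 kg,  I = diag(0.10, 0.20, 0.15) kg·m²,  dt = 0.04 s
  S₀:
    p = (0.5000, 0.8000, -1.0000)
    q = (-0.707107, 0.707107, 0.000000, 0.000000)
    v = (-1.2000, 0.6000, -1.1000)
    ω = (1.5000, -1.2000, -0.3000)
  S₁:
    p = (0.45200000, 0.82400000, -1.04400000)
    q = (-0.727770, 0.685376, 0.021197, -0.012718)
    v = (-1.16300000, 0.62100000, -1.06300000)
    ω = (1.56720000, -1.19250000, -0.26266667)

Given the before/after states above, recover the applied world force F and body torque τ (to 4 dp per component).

v₁ − v₀ = (0.03700000, 0.02100000, 0.03700000)
F = m·Δv/dt = (3.7000, 2.1000, 3.7000)
rate change Δω = (0.06720000, 0.00750000, 0.03733333)
gyro term ω₀×Iω₀ = (-0.0180, 0.0225, -0.1800)
I·α + gyro = (0.1500, 0.0600, -0.0400)

F = (3.7000, 2.1000, 3.7000)
τ = (0.1500, 0.0600, -0.0400)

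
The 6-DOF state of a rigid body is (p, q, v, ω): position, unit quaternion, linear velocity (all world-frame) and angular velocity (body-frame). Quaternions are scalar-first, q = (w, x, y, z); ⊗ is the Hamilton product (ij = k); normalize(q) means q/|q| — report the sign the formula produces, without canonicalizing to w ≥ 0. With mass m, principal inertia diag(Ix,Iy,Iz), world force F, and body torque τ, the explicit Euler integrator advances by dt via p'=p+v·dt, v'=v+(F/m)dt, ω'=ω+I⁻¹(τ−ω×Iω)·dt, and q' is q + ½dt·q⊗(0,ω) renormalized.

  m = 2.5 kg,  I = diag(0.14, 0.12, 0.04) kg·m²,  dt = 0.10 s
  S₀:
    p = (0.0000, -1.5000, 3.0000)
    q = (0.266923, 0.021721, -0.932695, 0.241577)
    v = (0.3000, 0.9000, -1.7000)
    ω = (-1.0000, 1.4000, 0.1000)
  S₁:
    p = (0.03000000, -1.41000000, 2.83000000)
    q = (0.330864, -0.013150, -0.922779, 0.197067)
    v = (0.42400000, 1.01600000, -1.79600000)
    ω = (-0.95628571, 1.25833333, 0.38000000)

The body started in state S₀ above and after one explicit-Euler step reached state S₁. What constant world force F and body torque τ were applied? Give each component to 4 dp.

F = (3.1000, 2.9000, -2.4000)
τ = (0.0500, -0.1800, 0.1400)

v₁ − v₀ = (0.12400000, 0.11600000, -0.09600000)
m·(v₁−v₀)/dt = (3.1000, 2.9000, -2.4000)
rate change Δω = (0.04371429, -0.14166667, 0.28000000)
τ = I·(Δω/dt) + ω₀×(Iω₀) = (0.0500, -0.1800, 0.1400)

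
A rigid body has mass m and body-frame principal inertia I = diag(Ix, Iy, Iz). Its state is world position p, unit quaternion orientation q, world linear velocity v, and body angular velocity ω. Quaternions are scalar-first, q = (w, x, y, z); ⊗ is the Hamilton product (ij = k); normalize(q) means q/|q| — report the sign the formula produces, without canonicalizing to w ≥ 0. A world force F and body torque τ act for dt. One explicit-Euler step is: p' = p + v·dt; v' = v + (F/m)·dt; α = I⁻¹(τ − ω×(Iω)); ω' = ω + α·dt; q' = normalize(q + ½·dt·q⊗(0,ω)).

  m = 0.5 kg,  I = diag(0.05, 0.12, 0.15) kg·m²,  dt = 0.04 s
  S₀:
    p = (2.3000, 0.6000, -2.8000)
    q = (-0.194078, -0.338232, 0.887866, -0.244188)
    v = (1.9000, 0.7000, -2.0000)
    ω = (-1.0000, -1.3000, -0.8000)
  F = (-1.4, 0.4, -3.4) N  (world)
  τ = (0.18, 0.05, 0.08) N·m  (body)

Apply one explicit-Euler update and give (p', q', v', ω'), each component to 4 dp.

p' = p + v·dt = (2.3760, 0.6280, -2.8800)
new velocity v' = (1.7880, 0.7320, -2.2720)
ω×(Iω) gyroscopic = (0.0312, -0.0800, 0.0910)
angular accel α = (2.9760, 1.0833, -0.0733)
new body rate ω' = (-0.8810, -1.2567, -0.8029)
Hamilton product q⊗(0,ω) = (0.6206434, -0.8336592, 0.2259038, 1.4828300)
q' = normalize(q + ½dt·q⊗(0,ω)) = (-0.1815, -0.3547, 0.8918, -0.2144)

p' = (2.3760, 0.6280, -2.8800)
q' = (-0.1815, -0.3547, 0.8918, -0.2144)
v' = (1.7880, 0.7320, -2.2720)
ω' = (-0.8810, -1.2567, -0.8029)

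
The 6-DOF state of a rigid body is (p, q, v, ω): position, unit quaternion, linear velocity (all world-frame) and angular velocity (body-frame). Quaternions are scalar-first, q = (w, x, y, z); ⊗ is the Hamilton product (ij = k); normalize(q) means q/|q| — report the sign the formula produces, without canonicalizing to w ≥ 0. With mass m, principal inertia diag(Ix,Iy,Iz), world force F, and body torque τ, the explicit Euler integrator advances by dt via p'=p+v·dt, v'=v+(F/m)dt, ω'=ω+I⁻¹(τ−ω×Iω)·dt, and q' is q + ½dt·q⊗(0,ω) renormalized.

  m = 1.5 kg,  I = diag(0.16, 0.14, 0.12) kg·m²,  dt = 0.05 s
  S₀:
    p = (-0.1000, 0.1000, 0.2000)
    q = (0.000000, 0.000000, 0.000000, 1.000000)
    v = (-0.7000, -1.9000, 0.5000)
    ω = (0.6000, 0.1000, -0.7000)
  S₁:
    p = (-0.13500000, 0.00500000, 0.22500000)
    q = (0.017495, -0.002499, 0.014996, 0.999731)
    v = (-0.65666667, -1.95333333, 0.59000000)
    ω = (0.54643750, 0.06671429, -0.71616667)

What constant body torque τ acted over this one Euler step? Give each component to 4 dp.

rate change Δω = (-0.05356250, -0.03328571, -0.01616667)
ω₀×(Iω₀) = (0.0014, -0.0168, -0.0012)
I·α + gyro = (-0.1700, -0.1100, -0.0400)

τ = (-0.1700, -0.1100, -0.0400)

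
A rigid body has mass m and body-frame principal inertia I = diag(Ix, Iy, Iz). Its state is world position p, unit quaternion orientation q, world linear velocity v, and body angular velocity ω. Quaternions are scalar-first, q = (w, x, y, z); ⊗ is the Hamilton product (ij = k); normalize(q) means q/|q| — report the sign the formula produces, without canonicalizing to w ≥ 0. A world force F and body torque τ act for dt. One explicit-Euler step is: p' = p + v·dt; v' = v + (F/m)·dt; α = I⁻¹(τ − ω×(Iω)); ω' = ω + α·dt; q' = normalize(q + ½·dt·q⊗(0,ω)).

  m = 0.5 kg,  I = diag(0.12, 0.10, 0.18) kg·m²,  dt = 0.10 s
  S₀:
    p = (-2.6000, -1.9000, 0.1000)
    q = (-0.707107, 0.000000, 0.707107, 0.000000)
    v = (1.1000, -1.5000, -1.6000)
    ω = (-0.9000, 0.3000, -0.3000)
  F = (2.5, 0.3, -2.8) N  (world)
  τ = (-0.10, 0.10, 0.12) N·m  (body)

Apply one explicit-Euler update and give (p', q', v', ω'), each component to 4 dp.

a = F/m = (5.0000, 0.6000, -5.6000)
p' = p + v·dt = (-2.4900, -2.0500, -0.0600)
v' = v + a·dt = (1.6000, -1.4400, -2.1600)
precession coupling ω×(Iω) = (-0.0072, -0.0162, 0.0054)
(τ − ω×Iω)/I = (-0.7733, 1.1620, 0.6367)
ω' = ω + α·dt = (-0.9773, 0.4162, -0.2363)
2q̇ = q⊗(0,ω) = (-0.2121321, 0.4242642, -0.2121321, 0.8485284)
q + ½dt·q⊗(0,ω), renormalized = (-0.7168, 0.0212, 0.6956, 0.0424)

p' = (-2.4900, -2.0500, -0.0600)
q' = (-0.7168, 0.0212, 0.6956, 0.0424)
v' = (1.6000, -1.4400, -2.1600)
ω' = (-0.9773, 0.4162, -0.2363)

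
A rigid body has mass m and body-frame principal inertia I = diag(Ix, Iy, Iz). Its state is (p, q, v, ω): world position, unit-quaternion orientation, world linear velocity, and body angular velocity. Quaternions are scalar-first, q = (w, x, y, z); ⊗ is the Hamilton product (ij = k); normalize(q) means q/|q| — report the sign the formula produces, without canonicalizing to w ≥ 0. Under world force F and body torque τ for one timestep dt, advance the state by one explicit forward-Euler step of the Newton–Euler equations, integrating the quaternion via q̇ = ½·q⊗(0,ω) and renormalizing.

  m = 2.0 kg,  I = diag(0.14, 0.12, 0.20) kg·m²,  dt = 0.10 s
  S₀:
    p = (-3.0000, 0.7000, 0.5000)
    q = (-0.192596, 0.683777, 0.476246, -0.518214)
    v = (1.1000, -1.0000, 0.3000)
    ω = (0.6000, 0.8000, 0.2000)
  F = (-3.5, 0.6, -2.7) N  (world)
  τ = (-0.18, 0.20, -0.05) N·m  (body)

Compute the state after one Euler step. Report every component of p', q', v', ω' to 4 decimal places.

a = (-1.7500, 0.3000, -1.3500)
p + v·dt = (-2.8900, 0.6000, 0.5300)
v' = v + a·dt = (0.9250, -0.9700, 0.1650)
α = I⁻¹(τ − ω×Iω) = (-1.3771, 1.7267, -0.2020)
new body rate ω' = (0.4623, 0.9727, 0.1798)
Hamilton product q⊗(0,ω) = (-0.6876202, 0.3942628, -0.6017606, 0.2227548)
updated quaternion q' = (-0.2267, 0.7026, 0.4456, -0.5064)

p' = (-2.8900, 0.6000, 0.5300)
q' = (-0.2267, 0.7026, 0.4456, -0.5064)
v' = (0.9250, -0.9700, 0.1650)
ω' = (0.4623, 0.9727, 0.1798)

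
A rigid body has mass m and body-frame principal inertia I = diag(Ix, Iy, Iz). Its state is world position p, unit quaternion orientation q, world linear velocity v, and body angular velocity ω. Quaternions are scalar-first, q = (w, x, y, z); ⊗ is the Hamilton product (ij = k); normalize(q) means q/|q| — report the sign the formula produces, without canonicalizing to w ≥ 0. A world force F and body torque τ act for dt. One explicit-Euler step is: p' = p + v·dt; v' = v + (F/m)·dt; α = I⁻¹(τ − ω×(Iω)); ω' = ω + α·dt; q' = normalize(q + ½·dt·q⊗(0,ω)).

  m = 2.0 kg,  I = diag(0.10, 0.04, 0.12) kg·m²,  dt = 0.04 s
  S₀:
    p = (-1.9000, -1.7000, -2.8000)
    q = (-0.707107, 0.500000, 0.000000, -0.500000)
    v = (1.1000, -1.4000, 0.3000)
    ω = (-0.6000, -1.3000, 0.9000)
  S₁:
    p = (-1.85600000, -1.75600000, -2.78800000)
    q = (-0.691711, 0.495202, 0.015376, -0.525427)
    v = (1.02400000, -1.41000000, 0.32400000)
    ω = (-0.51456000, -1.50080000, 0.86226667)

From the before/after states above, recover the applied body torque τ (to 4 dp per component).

τ = (0.1200, -0.1900, -0.1600)

ω₁ − ω₀ = (0.08544000, -0.20080000, -0.03773333)
ω₀×(Iω₀) = (-0.0936, 0.0108, -0.0468)
applied torque τ = (0.1200, -0.1900, -0.1600)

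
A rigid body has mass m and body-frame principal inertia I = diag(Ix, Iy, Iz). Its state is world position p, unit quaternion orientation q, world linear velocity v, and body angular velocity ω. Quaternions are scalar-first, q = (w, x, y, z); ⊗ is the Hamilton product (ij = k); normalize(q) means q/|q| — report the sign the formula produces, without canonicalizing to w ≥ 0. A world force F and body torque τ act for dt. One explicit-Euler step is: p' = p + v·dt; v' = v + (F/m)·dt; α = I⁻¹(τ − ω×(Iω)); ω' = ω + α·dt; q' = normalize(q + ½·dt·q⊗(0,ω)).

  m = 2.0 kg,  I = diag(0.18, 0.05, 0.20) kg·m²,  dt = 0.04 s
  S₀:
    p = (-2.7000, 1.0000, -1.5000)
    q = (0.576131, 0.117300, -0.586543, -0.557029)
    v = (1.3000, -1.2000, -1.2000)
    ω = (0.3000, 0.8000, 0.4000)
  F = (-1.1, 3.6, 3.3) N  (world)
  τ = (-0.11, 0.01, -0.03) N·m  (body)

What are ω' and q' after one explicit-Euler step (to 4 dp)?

angular accel α = (-0.8778, 0.2480, 0.0060)
ω + α·dt = (0.2649, 0.8099, 0.4002)
2q̇ = q⊗(0,ω) = (0.6568560, 0.3838453, 0.2468761, 0.5002553)
q' = normalize(q + ½dt·q⊗(0,ω)) = (0.5892, 0.1250, -0.5815, -0.5469)

ω' = (0.2649, 0.8099, 0.4002)
q' = (0.5892, 0.1250, -0.5815, -0.5469)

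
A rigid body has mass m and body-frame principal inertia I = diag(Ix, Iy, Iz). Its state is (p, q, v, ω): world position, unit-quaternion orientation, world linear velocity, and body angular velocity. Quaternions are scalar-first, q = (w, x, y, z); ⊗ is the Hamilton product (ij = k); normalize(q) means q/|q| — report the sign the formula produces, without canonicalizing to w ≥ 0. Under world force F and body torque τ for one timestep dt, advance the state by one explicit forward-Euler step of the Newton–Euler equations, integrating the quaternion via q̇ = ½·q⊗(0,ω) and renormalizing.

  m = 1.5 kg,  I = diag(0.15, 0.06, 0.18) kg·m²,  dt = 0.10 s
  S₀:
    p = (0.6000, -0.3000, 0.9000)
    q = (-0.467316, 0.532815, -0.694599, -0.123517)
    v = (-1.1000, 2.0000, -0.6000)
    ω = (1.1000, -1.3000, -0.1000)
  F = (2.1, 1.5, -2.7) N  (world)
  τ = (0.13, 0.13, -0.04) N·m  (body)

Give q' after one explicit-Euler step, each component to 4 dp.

q⊗(0,ω) = (-1.5014269, -0.6051598, 0.5249236, 0.1181310)
q + ½dt·q⊗(0,ω), renormalized = (-0.5404, 0.5007, -0.6659, -0.1172)

q' = (-0.5404, 0.5007, -0.6659, -0.1172)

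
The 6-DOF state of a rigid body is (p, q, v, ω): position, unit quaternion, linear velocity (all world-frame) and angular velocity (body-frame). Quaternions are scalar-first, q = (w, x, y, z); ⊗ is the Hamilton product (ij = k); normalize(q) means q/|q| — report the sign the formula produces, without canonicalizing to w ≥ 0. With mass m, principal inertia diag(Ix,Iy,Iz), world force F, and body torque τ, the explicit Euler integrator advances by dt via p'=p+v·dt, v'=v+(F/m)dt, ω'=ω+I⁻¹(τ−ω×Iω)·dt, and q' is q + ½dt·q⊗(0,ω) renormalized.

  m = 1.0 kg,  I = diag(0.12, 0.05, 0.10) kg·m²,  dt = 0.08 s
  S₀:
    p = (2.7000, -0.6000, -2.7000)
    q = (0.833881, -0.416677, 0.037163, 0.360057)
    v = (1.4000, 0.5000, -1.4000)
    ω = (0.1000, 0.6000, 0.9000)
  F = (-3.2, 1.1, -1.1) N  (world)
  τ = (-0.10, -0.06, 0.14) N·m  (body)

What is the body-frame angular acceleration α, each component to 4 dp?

α = (-1.0583, -1.2360, 1.4420)

precession coupling ω×(Iω) = (0.0270, 0.0018, -0.0042)
angular accel α = (-1.0583, -1.2360, 1.4420)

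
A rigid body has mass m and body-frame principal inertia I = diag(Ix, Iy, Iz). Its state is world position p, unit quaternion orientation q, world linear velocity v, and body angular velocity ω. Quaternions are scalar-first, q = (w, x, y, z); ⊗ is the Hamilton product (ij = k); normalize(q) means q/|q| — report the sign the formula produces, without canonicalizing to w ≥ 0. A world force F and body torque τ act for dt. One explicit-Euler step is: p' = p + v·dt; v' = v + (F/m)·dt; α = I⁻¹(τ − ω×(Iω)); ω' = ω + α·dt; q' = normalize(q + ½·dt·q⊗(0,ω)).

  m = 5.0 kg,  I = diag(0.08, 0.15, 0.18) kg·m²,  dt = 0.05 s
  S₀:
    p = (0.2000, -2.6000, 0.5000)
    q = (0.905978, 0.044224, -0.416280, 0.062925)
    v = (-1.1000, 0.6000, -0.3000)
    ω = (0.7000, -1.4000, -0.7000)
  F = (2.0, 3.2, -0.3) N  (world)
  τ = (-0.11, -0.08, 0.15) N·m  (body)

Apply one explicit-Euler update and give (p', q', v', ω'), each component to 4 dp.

p' = (0.1450, -2.5700, 0.4850)
q' = (0.8909, 0.0695, -0.4457, 0.0528)
v' = (-1.0800, 0.6320, -0.3030)
ω' = (0.6129, -1.4430, -0.6393)

p' = p + v·dt = (0.1450, -2.5700, 0.4850)
v + (F/m)dt = (-1.0800, 0.6320, -0.3030)
precession coupling ω×(Iω) = (0.0294, 0.0490, -0.0686)
α = I⁻¹(τ − ω×Iω) = (-1.7425, -0.8600, 1.2144)
new body rate ω' = (0.6129, -1.4430, -0.6393)
Hamilton product q⊗(0,ω) = (-0.5697013, 1.0136756, -1.1933649, -0.4047022)
updated quaternion q' = (0.8909, 0.0695, -0.4457, 0.0528)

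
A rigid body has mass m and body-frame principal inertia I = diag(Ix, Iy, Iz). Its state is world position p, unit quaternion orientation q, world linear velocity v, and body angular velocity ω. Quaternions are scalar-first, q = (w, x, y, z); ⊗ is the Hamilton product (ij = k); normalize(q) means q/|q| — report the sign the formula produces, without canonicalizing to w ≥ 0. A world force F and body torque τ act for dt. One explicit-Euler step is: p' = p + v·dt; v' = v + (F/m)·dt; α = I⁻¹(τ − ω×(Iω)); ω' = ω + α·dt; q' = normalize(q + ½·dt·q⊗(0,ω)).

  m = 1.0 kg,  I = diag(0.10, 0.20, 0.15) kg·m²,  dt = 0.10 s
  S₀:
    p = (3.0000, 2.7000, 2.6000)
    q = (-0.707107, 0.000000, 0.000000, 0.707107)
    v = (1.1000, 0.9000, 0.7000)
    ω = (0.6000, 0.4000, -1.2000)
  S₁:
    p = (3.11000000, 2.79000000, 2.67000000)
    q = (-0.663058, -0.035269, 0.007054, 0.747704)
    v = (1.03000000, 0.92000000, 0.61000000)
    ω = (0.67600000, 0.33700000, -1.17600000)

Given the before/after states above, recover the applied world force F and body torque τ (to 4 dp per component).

Δv = v₁−v₀ = (-0.07000000, 0.02000000, -0.09000000)
m·(v₁−v₀)/dt = (-0.7000, 0.2000, -0.9000)
Δω = ω₁−ω₀ = (0.07600000, -0.06300000, 0.02400000)
ω₀×(Iω₀) = (0.0240, 0.0360, 0.0240)
I·α + gyro = (0.1000, -0.0900, 0.0600)

F = (-0.7000, 0.2000, -0.9000)
τ = (0.1000, -0.0900, 0.0600)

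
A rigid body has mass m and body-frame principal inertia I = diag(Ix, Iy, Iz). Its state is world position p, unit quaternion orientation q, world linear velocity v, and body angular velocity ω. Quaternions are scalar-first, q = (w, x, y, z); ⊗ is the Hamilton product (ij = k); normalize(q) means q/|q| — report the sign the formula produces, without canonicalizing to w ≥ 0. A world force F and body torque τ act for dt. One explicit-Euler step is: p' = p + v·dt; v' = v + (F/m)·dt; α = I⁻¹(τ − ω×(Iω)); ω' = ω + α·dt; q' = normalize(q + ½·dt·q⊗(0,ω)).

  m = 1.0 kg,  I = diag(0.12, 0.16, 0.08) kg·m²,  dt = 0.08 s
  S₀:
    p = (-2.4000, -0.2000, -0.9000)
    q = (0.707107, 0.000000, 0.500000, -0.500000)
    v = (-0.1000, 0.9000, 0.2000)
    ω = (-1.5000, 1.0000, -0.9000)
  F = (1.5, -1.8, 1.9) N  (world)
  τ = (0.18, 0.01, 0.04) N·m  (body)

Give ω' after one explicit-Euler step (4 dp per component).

precession coupling ω×(Iω) = (0.0720, 0.0540, -0.0600)
(τ − ω×Iω)/I = (0.9000, -0.2750, 1.2500)
ω' = ω + α·dt = (-1.4280, 0.9780, -0.8000)

ω' = (-1.4280, 0.9780, -0.8000)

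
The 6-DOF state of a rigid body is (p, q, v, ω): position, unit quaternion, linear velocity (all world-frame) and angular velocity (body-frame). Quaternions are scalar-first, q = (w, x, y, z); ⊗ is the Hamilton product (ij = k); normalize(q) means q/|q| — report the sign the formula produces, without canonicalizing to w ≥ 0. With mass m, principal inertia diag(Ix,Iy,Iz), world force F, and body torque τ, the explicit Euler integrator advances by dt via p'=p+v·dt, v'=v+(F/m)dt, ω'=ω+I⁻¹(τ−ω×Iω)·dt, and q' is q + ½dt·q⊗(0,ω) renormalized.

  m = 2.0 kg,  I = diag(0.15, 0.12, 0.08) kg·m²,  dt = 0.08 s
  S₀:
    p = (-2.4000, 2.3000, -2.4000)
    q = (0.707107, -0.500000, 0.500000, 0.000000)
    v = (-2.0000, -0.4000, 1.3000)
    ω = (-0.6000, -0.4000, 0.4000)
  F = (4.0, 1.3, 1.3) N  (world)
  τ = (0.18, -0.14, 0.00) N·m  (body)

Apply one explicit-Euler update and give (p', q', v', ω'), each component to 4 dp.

p' = (-2.5600, 2.2680, -2.2960)
q' = (0.7027, -0.5087, 0.4964, 0.0313)
v' = (-1.8400, -0.3480, 1.3520)
ω' = (-0.5074, -0.4821, 0.4072)

p + v·dt = (-2.5600, 2.2680, -2.2960)
v' = v + a·dt = (-1.8400, -0.3480, 1.3520)
(τ − ω×Iω)/I = (1.1573, -1.0267, 0.0900)
ω + α·dt = (-0.5074, -0.4821, 0.4072)
Hamilton product q⊗(0,ω) = (-0.1000000, -0.2242642, -0.0828428, 0.7828428)
q + ½dt·q⊗(0,ω), renormalized = (0.7027, -0.5087, 0.4964, 0.0313)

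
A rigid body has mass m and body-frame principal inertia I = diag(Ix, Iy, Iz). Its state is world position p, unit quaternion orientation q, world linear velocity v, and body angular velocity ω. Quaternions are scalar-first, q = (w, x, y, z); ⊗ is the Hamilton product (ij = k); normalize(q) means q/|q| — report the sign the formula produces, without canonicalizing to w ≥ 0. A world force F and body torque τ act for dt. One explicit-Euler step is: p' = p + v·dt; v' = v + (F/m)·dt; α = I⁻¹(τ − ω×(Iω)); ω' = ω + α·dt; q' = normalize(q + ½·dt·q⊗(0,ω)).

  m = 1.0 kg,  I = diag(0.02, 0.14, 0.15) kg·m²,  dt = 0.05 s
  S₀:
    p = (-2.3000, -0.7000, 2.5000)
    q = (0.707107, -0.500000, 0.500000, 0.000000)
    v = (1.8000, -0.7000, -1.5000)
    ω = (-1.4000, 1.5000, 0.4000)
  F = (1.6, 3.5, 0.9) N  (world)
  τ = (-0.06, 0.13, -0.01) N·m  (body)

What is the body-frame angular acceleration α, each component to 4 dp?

precession coupling ω×(Iω) = (0.0060, 0.0728, -0.2520)
α = I⁻¹(τ − ω×Iω) = (-3.3000, 0.4086, 1.6133)

α = (-3.3000, 0.4086, 1.6133)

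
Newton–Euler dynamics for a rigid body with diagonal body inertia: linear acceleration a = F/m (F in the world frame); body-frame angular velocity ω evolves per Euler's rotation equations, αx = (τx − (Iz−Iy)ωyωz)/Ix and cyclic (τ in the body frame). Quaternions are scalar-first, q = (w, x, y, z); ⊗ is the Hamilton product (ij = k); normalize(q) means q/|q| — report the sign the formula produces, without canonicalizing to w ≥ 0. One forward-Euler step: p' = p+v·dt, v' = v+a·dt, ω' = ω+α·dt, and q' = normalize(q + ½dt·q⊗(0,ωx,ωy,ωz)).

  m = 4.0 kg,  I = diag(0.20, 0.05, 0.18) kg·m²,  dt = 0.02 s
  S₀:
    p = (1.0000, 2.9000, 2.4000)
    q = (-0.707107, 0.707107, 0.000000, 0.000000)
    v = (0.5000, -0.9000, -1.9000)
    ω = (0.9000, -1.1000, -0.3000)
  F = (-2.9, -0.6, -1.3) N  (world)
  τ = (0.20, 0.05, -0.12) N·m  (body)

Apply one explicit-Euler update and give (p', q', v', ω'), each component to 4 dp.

p' = (1.0100, 2.8820, 2.3620)
q' = (-0.7134, 0.7007, 0.0099, -0.0057)
v' = (0.4855, -0.9030, -1.9065)
ω' = (0.9157, -1.0778, -0.3298)

gyro term ω×Iω = (0.0429, -0.0054, 0.1485)
(τ − ω×Iω)/I = (0.7855, 1.1080, -1.4917)
ω' = ω + α·dt = (0.9157, -1.0778, -0.3298)
q⊗(0,ω) = (-0.6363963, -0.6363963, 0.9899498, -0.5656856)
updated quaternion q' = (-0.7134, 0.7007, 0.0099, -0.0057)
linear accel F/m = (-0.7250, -0.1500, -0.3250)
new position p' = (1.0100, 2.8820, 2.3620)
v' = v + a·dt = (0.4855, -0.9030, -1.9065)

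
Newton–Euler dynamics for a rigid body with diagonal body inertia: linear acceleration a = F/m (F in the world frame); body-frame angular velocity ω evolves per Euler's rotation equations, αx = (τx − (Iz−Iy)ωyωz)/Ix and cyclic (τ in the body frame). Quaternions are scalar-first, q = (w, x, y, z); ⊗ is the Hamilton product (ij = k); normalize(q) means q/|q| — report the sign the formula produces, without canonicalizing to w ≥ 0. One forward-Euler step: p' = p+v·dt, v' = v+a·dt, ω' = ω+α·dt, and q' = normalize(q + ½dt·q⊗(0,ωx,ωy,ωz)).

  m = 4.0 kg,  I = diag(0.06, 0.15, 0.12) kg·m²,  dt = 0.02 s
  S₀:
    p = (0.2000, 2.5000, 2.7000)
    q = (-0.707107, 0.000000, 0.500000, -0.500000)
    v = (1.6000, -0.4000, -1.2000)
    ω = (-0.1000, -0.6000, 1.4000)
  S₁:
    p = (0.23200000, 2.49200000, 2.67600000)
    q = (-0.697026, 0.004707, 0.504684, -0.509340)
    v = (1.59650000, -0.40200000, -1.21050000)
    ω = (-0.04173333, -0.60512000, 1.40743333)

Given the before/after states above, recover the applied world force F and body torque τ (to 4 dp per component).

v₁ − v₀ = (-0.00350000, -0.00200000, -0.01050000)
m·(v₁−v₀)/dt = (-0.7000, -0.4000, -2.1000)
ω₁ − ω₀ = (0.05826667, -0.00512000, 0.00743333)
ω₀×(Iω₀) = (0.0252, 0.0084, 0.0054)
τ = I·(Δω/dt) + ω₀×(Iω₀) = (0.2000, -0.0300, 0.0500)

F = (-0.7000, -0.4000, -2.1000)
τ = (0.2000, -0.0300, 0.0500)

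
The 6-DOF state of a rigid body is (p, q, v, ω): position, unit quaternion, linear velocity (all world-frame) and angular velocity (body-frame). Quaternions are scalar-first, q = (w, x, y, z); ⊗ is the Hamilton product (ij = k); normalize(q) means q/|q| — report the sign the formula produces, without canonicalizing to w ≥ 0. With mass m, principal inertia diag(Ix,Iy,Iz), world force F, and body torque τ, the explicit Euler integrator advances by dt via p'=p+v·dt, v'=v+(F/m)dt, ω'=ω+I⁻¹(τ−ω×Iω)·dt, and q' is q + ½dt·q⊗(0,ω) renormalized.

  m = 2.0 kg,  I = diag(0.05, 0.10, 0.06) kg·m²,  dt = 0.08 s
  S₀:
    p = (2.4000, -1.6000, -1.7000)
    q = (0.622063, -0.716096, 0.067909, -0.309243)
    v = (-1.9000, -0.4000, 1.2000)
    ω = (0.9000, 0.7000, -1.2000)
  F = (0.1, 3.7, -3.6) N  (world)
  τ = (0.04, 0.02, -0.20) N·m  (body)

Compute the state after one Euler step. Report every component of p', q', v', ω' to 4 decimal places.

p' = (2.2480, -1.6320, -1.6040)
q' = (0.6297, -0.6868, 0.0397, -0.3608)
v' = (-1.8960, -0.2520, 1.0560)
ω' = (0.9102, 0.7074, -1.5087)

a = (0.0500, 1.8500, -1.8000)
new position p' = (2.2480, -1.6320, -1.6040)
new velocity v' = (-1.8960, -0.2520, 1.0560)
precession coupling ω×(Iω) = (0.0336, 0.0108, 0.0315)
angular accel α = (0.1280, 0.0920, -3.8583)
ω' = ω + α·dt = (0.9102, 0.7074, -1.5087)
2q̇ = q⊗(0,ω) = (0.2258585, 0.6948360, -0.7021898, -1.3088609)
q' = normalize(q + ½dt·q⊗(0,ω)) = (0.6297, -0.6868, 0.0397, -0.3608)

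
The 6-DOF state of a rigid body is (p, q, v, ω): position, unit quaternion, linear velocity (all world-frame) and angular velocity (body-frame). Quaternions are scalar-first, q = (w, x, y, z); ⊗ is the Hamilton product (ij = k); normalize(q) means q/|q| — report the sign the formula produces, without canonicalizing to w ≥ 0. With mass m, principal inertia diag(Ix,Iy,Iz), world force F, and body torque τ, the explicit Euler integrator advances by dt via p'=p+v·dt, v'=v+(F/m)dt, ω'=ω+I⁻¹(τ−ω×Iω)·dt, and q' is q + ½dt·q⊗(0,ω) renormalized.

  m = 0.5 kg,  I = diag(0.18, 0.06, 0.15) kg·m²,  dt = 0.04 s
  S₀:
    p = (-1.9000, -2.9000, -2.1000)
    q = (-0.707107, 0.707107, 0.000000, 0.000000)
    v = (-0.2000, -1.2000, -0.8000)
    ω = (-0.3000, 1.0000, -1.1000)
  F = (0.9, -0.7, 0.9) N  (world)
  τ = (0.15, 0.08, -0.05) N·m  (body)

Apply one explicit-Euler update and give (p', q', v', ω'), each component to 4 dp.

ω×(Iω) gyroscopic = (-0.0990, 0.0099, 0.0360)
angular accel α = (1.3833, 1.1683, -0.5733)
ω + α·dt = (-0.2447, 1.0467, -1.1229)
Hamilton product q⊗(0,ω) = (0.2121321, 0.2121321, 0.0707107, 1.4849247)
q' = normalize(q + ½dt·q⊗(0,ω)) = (-0.7025, 0.7110, 0.0014, 0.0297)
linear accel F/m = (1.8000, -1.4000, 1.8000)
new position p' = (-1.9080, -2.9480, -2.1320)
v' = v + a·dt = (-0.1280, -1.2560, -0.7280)

p' = (-1.9080, -2.9480, -2.1320)
q' = (-0.7025, 0.7110, 0.0014, 0.0297)
v' = (-0.1280, -1.2560, -0.7280)
ω' = (-0.2447, 1.0467, -1.1229)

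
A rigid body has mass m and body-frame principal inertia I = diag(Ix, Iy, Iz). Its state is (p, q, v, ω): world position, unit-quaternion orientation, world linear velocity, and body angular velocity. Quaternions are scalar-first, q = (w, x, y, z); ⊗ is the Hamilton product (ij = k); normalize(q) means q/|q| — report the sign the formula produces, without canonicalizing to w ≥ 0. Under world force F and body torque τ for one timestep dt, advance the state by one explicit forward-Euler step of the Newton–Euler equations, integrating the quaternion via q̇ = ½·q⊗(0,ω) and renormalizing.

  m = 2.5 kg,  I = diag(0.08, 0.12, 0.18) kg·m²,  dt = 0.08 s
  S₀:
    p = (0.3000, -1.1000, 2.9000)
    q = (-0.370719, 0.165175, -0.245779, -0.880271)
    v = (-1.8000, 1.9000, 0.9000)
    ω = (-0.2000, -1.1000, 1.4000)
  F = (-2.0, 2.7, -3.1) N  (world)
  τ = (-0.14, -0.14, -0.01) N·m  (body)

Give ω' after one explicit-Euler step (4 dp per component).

ω' = (-0.2476, -1.2120, 1.3916)

angular accel α = (-0.5950, -1.4000, -0.1044)
ω' = ω + α·dt = (-0.2476, -1.2120, 1.3916)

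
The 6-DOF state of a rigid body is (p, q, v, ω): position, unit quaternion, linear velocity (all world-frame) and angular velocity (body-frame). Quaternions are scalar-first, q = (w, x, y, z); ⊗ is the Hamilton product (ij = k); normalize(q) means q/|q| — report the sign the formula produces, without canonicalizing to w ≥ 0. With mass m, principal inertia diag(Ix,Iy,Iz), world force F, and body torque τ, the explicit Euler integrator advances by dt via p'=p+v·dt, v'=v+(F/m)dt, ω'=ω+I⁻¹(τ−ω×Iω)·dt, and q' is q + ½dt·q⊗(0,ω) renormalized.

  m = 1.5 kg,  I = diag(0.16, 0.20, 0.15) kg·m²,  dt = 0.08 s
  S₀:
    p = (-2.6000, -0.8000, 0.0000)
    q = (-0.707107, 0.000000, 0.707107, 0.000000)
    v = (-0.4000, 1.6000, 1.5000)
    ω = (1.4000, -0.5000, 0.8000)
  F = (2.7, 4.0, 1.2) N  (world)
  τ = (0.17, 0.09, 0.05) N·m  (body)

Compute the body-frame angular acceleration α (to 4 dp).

precession coupling ω×(Iω) = (0.0200, 0.0112, -0.0280)
angular accel α = (0.9375, 0.3940, 0.5200)

α = (0.9375, 0.3940, 0.5200)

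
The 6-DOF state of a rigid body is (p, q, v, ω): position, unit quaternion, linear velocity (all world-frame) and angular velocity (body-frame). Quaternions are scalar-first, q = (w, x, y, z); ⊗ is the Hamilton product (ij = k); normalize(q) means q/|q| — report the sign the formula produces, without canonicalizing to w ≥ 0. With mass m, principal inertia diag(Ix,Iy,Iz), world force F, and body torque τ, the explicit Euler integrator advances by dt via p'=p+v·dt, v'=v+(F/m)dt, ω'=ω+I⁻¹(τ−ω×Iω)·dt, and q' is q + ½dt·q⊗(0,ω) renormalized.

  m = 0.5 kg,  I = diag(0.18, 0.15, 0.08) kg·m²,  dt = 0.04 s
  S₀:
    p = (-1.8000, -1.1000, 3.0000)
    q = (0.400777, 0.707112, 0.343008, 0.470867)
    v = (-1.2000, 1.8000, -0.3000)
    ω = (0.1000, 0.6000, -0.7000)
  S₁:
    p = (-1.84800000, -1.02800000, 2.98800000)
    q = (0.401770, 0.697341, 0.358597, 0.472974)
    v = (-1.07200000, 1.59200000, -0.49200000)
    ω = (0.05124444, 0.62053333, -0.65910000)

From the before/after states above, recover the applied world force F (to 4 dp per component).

Δv = v₁−v₀ = (0.12800000, -0.20800000, -0.19200000)
applied force F = (1.6000, -2.6000, -2.4000)

F = (1.6000, -2.6000, -2.4000)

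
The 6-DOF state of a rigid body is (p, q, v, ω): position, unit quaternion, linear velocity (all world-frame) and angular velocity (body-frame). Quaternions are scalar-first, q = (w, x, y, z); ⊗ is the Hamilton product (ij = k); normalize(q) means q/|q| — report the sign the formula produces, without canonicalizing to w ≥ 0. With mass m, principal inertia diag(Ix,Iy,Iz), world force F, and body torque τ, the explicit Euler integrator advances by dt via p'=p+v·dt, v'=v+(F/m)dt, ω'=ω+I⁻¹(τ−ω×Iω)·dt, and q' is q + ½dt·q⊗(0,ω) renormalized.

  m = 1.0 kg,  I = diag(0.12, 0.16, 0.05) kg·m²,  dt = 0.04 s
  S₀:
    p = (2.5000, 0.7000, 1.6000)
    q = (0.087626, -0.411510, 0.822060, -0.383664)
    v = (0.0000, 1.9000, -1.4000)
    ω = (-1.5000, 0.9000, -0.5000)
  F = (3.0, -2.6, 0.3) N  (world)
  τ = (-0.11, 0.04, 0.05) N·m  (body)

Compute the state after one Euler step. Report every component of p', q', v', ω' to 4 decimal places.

precession coupling ω×(Iω) = (0.0495, 0.0525, -0.0540)
angular accel α = (-1.3292, -0.0781, 2.0800)
ω' = ω + α·dt = (-1.5532, 0.8969, -0.4168)
Hamilton product q⊗(0,ω) = (-1.5489510, -0.1971714, 0.4486044, 0.8189180)
q' = normalize(q + ½dt·q⊗(0,ω)) = (0.0566, -0.4152, 0.8305, -0.3670)
a = F/m = (3.0000, -2.6000, 0.3000)
new position p' = (2.5000, 0.7760, 1.5440)
v' = v + a·dt = (0.1200, 1.7960, -1.3880)

p' = (2.5000, 0.7760, 1.5440)
q' = (0.0566, -0.4152, 0.8305, -0.3670)
v' = (0.1200, 1.7960, -1.3880)
ω' = (-1.5532, 0.8969, -0.4168)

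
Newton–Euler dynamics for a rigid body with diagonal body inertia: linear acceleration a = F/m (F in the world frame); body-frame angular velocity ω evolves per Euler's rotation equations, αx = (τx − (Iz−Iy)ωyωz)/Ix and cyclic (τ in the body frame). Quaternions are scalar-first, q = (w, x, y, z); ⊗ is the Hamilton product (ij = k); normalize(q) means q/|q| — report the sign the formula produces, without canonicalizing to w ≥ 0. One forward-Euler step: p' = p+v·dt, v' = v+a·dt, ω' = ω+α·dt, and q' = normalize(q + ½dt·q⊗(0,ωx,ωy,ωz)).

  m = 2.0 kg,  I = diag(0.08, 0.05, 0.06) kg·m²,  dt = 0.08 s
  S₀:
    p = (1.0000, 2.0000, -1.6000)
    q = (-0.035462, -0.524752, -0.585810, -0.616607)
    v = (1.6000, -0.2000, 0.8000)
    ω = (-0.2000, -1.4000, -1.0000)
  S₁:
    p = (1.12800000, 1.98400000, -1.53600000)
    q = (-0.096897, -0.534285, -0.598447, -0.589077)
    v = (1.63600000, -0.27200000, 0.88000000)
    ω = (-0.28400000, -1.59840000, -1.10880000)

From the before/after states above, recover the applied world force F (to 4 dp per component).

F = (0.9000, -1.8000, 2.0000)

Δv = v₁−v₀ = (0.03600000, -0.07200000, 0.08000000)
m·(v₁−v₀)/dt = (0.9000, -1.8000, 2.0000)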